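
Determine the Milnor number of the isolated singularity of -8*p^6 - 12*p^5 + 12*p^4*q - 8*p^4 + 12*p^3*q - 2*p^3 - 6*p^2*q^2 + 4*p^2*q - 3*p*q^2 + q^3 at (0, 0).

4

The Hessian of f at 0 is [[0, 0], [0, 0]] with rank 0, so corank 2. A Groebner basis of the Jacobian ideal J(f) in C{p,q} is {q^3, p^2 - 3*q^2/2, p*q - 3*q^2/2}; counting standard monomials gives mu = 4. Corank 2; j^3 = -(p - q)*(2*p^2 - 2*p*q + q^2) splits into three distinct lines over C (the quadratic factor has nonzero discriminant), so D_4.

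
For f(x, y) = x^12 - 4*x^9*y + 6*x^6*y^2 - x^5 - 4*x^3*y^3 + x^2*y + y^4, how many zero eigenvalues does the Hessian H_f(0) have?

2

Hessian at 0 has rank 0.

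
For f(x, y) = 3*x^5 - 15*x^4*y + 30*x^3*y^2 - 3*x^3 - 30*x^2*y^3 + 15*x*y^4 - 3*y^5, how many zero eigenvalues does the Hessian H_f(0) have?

2

The Hessian at 0 is [[0, 0], [0, 0]] of rank 0; hence corank 2.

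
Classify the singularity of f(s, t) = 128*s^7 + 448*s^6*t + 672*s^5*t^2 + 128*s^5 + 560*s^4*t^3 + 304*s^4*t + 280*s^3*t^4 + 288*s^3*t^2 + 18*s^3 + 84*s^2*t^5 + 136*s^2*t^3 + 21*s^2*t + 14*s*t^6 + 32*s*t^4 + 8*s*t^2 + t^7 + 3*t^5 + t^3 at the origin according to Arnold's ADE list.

D_{6}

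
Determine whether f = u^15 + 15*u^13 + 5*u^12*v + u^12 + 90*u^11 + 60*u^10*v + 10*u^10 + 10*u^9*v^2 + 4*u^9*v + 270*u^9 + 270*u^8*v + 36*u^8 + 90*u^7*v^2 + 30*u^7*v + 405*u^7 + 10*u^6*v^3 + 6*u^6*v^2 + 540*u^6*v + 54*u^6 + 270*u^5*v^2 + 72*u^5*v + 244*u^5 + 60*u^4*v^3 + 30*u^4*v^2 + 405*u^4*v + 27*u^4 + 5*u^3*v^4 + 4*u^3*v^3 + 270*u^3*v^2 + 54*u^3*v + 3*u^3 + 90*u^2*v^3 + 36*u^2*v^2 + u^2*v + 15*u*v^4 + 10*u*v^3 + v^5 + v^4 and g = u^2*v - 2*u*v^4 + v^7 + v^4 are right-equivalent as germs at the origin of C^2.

The Hessian of f at 0 is [[0, 0], [0, 0]] with rank 0, so corank 2. A Groebner basis of the Jacobian ideal J(f) in C{u,v} is {u*v^2, -u*v/13 + v^3, u^2 + 4*u*v/13}; counting standard monomials gives mu = 5. Corank 2; j^3 = u^2*(3*u + v) has shape L^2 M (L != M), so D-series; mu = 5 gives D_5. The Hessian of g at 0 is [[0, 0], [0, 0]] with rank 0, so corank 2. A Groebner basis of the Jacobian ideal J(g) in C{u,v} is {u^3, u^2/4 + v^3, u*v}; counting standard monomials gives mu = 5. Corank 2; j^3 = u^2*v has shape L^2 M (L != M), so D-series; mu = 5 gives D_5. Both have type D_5, hence right-equivalent.

Yes.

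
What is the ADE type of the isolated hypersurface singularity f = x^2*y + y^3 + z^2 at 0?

D_{4}

The Hessian of f at 0 has rank 1. Corank 2; j^3 = y*(x^2 + y^2) splits into three distinct lines over C (the quadratic factor has nonzero discriminant), so D_4.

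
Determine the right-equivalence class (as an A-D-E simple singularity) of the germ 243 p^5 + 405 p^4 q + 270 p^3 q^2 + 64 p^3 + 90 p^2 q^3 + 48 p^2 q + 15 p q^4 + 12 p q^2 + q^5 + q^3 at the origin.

E_8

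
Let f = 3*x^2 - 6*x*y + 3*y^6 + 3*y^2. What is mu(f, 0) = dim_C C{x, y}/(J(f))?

The Hessian of f at 0 has rank 1. Corank 1: A-series; mu = 5 gives A_5.

5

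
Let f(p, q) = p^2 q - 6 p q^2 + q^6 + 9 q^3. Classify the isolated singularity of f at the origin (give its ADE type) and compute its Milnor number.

The Hessian of f at 0 has rank 0. Corank 2; j^3 = q*(p - 3*q)^2 has shape L^2 M (L != M), so D-series; mu = 7 gives D_7.

Type D_7, Milnor number mu = 7.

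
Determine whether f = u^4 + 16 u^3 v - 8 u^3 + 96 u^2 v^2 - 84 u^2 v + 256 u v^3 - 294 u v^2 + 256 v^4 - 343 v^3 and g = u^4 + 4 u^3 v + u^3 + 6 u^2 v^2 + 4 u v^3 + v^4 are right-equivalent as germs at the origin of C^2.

Yes.

The Hessian of f at 0 is [[0, 0], [0, 0]] with rank 0, so corank 2. A Groebner basis of the Jacobian ideal J(f) in C{u,v} is {v^4, u*v^2 + 11*v^3/3, u^2 + 7*u*v + 49*v^2/4}; counting standard monomials gives mu = 6. Corank 2; j^3 = -(2*u + 7*v)^3 is a perfect cube, so E-series; the 4-jet and mu = 6 give E_6. The Hessian of g at 0 is [[0, 0], [0, 0]] with rank 0, so corank 2. A Groebner basis of the Jacobian ideal J(g) in C{u,v} is {v^4, u*v^2 + v^3/3, u^2}; counting standard monomials gives mu = 6. Corank 2; j^3 = u^3 is a perfect cube, so E-series; the 4-jet and mu = 6 give E_6. Both have type E_6, hence right-equivalent.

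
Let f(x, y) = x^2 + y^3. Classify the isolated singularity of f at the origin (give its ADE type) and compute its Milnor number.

Type A_{2}, Milnor number mu = 2.

The Hessian of f at 0 is [[2, 0], [0, 0]] with rank 1, so corank 1. A Groebner basis of the Jacobian ideal J(f) in C{x,y} is {y^2, x}; counting standard monomials gives mu = 2. Corank 1: A-series; mu = 2 gives A_2.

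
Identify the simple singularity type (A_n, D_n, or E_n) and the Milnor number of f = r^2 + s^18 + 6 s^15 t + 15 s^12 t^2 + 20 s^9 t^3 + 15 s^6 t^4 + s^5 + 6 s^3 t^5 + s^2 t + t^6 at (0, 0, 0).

Type D_7, Milnor number mu = 7.

The Hessian of f at 0 is [[0, 0, 0], [0, 0, 0], [0, 0, 2]] with rank 1, so corank 2. A Groebner basis of the Jacobian ideal J(f) in C{s,t,r} is {s^2/6 + t^5, s^3, s*t, r}; counting standard monomials gives mu = 7. Corank 2; j^3 = s^2*t has shape L^2 M (L != M), so D-series; mu = 7 gives D_7.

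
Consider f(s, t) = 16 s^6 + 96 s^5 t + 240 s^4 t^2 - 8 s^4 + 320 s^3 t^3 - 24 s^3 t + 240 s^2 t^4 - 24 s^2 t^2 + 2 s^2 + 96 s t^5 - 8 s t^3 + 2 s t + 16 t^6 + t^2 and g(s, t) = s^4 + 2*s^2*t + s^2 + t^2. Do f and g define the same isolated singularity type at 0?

The Hessian of f at 0 has rank 2. Corank 0: nondegenerate Morse point, so A_1. The Hessian of g at 0 has rank 2. Corank 0: nondegenerate Morse point, so A_1. Both have type A_1, hence right-equivalent.

Yes.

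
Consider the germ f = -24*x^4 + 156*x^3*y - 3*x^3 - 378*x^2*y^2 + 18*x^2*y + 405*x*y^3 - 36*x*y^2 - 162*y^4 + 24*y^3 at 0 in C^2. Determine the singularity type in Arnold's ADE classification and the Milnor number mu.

Type E_{7}, Milnor number mu = 7.

The Hessian of f at 0 has rank 0. Corank 2; j^3 = -3*(x - 2*y)^3 is a perfect cube, so E-series; the 4-jet and mu = 7 give E_7.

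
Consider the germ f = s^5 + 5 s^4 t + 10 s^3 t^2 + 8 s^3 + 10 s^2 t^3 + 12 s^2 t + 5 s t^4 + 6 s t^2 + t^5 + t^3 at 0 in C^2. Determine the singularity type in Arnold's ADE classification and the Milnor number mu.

The Hessian of f at 0 is [[0, 0], [0, 0]] with rank 0, so corank 2. A Groebner basis of the Jacobian ideal J(f) in C{s,t} is {t^5, s*t^3 + 5*t^4/8, s^2 + s*t + t^2/4}; counting standard monomials gives mu = 8. Corank 2; j^3 = (2*s + t)^3 is a perfect cube, so E-series; the 5-jet and mu = 8 give E_8.

Type E_8, Milnor number mu = 8.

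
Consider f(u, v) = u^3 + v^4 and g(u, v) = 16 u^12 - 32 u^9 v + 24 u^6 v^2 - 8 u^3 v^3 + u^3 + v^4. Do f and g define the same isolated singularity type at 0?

Yes.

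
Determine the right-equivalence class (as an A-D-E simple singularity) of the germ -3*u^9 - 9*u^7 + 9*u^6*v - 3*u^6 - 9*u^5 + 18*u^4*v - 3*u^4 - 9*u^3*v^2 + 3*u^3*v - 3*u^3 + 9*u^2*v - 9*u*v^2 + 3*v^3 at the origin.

E_7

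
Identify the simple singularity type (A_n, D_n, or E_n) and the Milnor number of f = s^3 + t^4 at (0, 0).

The Hessian of f at 0 is [[0, 0], [0, 0]] with rank 0, so corank 2. A Groebner basis of the Jacobian ideal J(f) in C{s,t} is {t^3, s^2}; counting standard monomials gives mu = 6. Corank 2; j^3 = s^3 is a perfect cube, so E-series; the 4-jet and mu = 6 give E_6.

Type E6, Milnor number mu = 6.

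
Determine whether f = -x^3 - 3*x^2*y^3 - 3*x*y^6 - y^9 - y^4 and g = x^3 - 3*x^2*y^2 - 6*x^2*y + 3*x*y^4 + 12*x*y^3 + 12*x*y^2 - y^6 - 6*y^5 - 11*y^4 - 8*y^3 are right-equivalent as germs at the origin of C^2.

The Hessian of f at 0 has rank 0. Corank 2; j^3 = -x^3 is a perfect cube, so E-series; the 4-jet and mu = 6 give E_6. The Hessian of g at 0 has rank 0. Corank 2; j^3 = (x - 2*y)^3 is a perfect cube, so E-series; the 4-jet and mu = 6 give E_6. Both have type E_6, hence right-equivalent.

Yes.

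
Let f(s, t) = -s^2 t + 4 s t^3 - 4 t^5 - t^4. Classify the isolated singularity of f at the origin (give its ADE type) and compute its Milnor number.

The Hessian of f at 0 is [[0, 0], [0, 0]] with rank 0, so corank 2. A Groebner basis of the Jacobian ideal J(f) in C{s,t} is {s*t^2, -s*t/2 + t^3, s^2 + 2*s*t}; counting standard monomials gives mu = 5. Corank 2; j^3 = -s^2*t has shape L^2 M (L != M), so D-series; mu = 5 gives D_5.

Type D_{5}, Milnor number mu = 5.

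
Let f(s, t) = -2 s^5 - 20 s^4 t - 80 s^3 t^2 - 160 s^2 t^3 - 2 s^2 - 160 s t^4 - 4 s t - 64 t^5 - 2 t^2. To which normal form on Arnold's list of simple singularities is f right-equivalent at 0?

The Hessian of f at 0 has rank 1. Corank 1: A-series; mu = 4 gives A_4.

A4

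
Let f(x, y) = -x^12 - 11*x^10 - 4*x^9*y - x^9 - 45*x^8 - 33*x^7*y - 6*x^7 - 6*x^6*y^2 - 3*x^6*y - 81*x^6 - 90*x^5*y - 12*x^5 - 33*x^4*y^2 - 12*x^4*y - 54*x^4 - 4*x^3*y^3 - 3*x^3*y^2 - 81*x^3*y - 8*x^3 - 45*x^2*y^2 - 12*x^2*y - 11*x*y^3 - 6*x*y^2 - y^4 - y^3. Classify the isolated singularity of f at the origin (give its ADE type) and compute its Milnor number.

Type E_{7}, Milnor number mu = 7.

The Hessian of f at 0 is [[0, 0], [0, 0]] with rank 0, so corank 2. A Groebner basis of the Jacobian ideal J(f) in C{x,y} is {256*x^2/3 + 256*x*y/3 + y^4 - 8*y^3/9 + 64*y^2/3, x^3 + 20*x^2/3 + 20*x*y/3 + y^3/18 + 5*y^2/3, x^2*y - 88*x^2/9 - 88*x*y/9 - 4*y^3/27 - 22*y^2/9, 32*x^2/3 + x*y^2 + 32*x*y/3 + 7*y^3/18 + 8*y^2/3}; counting standard monomials gives mu = 7. Corank 2; j^3 = -(2*x + y)^3 is a perfect cube, so E-series; the 4-jet and mu = 7 give E_7.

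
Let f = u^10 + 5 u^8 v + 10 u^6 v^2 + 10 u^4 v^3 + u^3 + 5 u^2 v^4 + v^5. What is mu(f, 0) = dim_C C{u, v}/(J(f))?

8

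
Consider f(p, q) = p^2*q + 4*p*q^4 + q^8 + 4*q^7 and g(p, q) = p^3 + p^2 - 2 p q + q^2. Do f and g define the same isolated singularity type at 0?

The Hessian of f at 0 is [[0, 0], [0, 0]] with rank 0, so corank 2. A Groebner basis of the Jacobian ideal J(f) in C{p,q} is {p^2*q^2, p^2*q + p^2/2 + p*q^3, p*q/2 + q^4, p^3}; counting standard monomials gives mu = 9. Corank 2; j^3 = p^2*q has shape L^2 M (L != M), so D-series; mu = 9 gives D_9. The Hessian of g at 0 is [[2, -2], [-2, 2]] with rank 1, so corank 1. A Groebner basis of the Jacobian ideal J(g) in C{p,q} is {q^2, p - q}; counting standard monomials gives mu = 2. Corank 1: A-series; mu = 2 gives A_2. f is D_9 but g is A_2, hence not right-equivalent.

No.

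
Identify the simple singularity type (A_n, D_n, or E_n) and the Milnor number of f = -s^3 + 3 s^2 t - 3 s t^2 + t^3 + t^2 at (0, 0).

Type A_{2}, Milnor number mu = 2.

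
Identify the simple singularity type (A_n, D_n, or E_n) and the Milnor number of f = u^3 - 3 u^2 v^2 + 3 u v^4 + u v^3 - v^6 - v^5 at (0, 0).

Type E_7, Milnor number mu = 7.

The Hessian of f at 0 is [[0, 0], [0, 0]] with rank 0, so corank 2. A Groebner basis of the Jacobian ideal J(f) in C{u,v} is {-u^2 + v^4 - v^3/3, u^3, u^2*v + u^2/3 + v^3/9, -u^2 + u*v^2 - v^3/3}; counting standard monomials gives mu = 7. Corank 2; j^3 = u^3 is a perfect cube, so E-series; the 4-jet and mu = 7 give E_7.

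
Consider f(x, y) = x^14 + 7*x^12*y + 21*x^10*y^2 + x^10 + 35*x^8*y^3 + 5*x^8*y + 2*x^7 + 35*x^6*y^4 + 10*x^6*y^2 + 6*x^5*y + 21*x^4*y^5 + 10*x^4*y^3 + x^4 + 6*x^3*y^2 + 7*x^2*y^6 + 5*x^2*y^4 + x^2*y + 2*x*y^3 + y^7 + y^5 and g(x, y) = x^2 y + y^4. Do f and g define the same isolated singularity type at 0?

The Hessian of f at 0 has rank 0. Corank 2; j^3 = x^2*y has shape L^2 M (L != M), so D-series; mu = 8 gives D_8. The Hessian of g at 0 has rank 0. Corank 2; j^3 = x^2*y has shape L^2 M (L != M), so D-series; mu = 5 gives D_5. f is D_8 but g is D_5, hence not right-equivalent.

No.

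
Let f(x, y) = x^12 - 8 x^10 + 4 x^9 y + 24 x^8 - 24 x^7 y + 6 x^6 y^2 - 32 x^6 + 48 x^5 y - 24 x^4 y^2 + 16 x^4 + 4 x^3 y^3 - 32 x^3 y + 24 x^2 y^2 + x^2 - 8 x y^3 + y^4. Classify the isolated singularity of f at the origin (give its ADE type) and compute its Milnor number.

The Hessian of f at 0 has rank 1. Corank 1: A-series; mu = 3 gives A_3.

Type A_3, Milnor number mu = 3.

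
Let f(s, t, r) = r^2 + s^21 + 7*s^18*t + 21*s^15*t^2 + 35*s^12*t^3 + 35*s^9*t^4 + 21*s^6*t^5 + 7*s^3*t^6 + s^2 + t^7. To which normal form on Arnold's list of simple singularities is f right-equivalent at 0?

A_{6}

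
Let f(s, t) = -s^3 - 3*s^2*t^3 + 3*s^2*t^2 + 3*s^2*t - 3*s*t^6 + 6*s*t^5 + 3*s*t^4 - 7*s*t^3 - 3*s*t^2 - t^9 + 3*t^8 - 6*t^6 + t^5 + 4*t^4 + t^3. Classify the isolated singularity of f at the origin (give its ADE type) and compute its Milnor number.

Type E_{7}, Milnor number mu = 7.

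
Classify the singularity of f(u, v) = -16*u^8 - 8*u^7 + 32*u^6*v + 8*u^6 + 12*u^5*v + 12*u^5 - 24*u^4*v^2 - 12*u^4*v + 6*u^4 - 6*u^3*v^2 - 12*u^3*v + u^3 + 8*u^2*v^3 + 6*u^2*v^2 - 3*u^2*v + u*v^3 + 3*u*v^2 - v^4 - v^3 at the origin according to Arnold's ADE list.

E_{7}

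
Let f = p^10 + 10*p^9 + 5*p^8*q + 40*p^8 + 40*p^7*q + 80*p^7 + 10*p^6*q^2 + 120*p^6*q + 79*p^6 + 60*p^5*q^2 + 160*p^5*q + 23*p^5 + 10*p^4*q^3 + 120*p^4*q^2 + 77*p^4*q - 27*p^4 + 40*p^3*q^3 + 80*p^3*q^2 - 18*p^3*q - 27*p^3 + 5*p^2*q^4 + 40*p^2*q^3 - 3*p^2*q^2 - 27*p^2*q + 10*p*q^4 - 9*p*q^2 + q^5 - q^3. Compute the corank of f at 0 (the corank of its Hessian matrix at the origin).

2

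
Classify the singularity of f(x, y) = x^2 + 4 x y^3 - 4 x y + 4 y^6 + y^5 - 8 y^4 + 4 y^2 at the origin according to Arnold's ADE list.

The Hessian of f at 0 has rank 1. Corank 1: A-series; mu = 4 gives A_4.

A_4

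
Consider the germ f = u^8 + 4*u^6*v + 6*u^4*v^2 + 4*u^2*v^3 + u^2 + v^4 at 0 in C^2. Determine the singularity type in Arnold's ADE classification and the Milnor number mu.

The Hessian of f at 0 has rank 1. Corank 1: A-series; mu = 3 gives A_3.

Type A3, Milnor number mu = 3.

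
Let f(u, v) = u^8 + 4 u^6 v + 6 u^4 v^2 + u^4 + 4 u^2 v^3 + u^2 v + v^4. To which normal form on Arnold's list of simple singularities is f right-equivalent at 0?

D5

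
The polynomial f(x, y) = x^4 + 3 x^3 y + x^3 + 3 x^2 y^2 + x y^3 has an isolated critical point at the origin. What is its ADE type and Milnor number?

Type E_{7}, Milnor number mu = 7.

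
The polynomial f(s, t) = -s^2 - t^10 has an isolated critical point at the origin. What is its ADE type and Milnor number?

Type A9, Milnor number mu = 9.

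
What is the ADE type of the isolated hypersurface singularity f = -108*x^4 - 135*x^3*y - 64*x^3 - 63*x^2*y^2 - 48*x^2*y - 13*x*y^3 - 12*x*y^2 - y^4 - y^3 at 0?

E_7

The Hessian of f at 0 is [[0, 0], [0, 0]] with rank 0, so corank 2. A Groebner basis of the Jacobian ideal J(f) in C{x,y} is {65536*x^2/3 + 32768*x*y/3 + y^4 + 64*y^3/9 + 4096*y^2/3, x^3 + 112*x^2/3 + 56*x*y/3 + y^3/36 + 7*y^2/3, x^2*y - 832*x^2/9 - 416*x*y/9 - 5*y^3/54 - 52*y^2/9, 512*x^2/3 + x*y^2 + 256*x*y/3 + 11*y^3/36 + 32*y^2/3}; counting standard monomials gives mu = 7. Corank 2; j^3 = -(4*x + y)^3 is a perfect cube, so E-series; the 4-jet and mu = 7 give E_7.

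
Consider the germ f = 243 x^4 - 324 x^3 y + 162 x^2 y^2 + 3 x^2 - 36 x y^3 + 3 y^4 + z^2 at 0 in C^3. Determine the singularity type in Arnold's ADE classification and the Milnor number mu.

Type A_{3}, Milnor number mu = 3.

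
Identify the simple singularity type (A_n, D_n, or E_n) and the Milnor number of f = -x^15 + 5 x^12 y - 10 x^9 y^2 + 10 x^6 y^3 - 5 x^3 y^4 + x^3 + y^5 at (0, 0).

Type E8, Milnor number mu = 8.

The Hessian of f at 0 is [[0, 0], [0, 0]] with rank 0, so corank 2. A Groebner basis of the Jacobian ideal J(f) in C{x,y} is {y^4, x^2}; counting standard monomials gives mu = 8. Corank 2; j^3 = x^3 is a perfect cube, so E-series; the 5-jet and mu = 8 give E_8.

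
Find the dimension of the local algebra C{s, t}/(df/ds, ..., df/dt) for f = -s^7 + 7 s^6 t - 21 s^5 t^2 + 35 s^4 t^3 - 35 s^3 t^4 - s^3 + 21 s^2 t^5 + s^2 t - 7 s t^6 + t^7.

8

The Hessian of f at 0 is [[0, 0], [0, 0]] with rank 0, so corank 2. A Groebner basis of the Jacobian ideal J(f) in C{s,t} is {s*t/7 + t^6, s*t^2, s^2 - s*t}; counting standard monomials gives mu = 8. Corank 2; j^3 = -s^2*(s - t) has shape L^2 M (L != M), so D-series; mu = 8 gives D_8.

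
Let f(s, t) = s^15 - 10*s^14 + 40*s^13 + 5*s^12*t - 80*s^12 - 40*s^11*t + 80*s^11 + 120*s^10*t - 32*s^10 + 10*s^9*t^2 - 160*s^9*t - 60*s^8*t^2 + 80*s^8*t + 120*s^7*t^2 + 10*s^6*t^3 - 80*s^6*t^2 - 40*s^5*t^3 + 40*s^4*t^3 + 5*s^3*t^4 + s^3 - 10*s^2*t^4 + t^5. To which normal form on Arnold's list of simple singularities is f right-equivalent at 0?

E8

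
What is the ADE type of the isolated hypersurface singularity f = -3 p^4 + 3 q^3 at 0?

E6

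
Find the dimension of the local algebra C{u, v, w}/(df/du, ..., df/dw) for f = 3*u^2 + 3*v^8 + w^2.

7

The Hessian of f at 0 is [[6, 0, 0], [0, 0, 0], [0, 0, 2]] with rank 2, so corank 1. A Groebner basis of the Jacobian ideal J(f) in C{u,v,w} is {v^7, u, w}; counting standard monomials gives mu = 7. Corank 1: A-series; mu = 7 gives A_7.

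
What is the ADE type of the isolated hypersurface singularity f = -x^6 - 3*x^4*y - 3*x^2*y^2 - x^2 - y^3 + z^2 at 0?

The Hessian of f at 0 is [[-2, 0, 0], [0, 0, 0], [0, 0, 2]] with rank 2, so corank 1. A Groebner basis of the Jacobian ideal J(f) in C{x,y,z} is {y^2, x, z}; counting standard monomials gives mu = 2. Corank 1: A-series; mu = 2 gives A_2.

A_2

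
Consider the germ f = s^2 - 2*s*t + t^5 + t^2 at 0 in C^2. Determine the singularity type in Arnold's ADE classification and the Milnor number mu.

Type A_{4}, Milnor number mu = 4.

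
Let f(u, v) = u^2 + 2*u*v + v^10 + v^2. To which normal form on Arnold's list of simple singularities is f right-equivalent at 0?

The Hessian of f at 0 has rank 1. Corank 1: A-series; mu = 9 gives A_9.

A_9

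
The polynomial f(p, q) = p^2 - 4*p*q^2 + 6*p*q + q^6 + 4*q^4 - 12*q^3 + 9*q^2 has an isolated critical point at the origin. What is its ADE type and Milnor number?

The Hessian of f at 0 has rank 1. Corank 1: A-series; mu = 5 gives A_5.

Type A5, Milnor number mu = 5.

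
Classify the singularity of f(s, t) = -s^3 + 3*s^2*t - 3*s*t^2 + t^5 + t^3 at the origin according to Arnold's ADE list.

E_{8}

The Hessian of f at 0 has rank 0. Corank 2; j^3 = -(s - t)^3 is a perfect cube, so E-series; the 5-jet and mu = 8 give E_8.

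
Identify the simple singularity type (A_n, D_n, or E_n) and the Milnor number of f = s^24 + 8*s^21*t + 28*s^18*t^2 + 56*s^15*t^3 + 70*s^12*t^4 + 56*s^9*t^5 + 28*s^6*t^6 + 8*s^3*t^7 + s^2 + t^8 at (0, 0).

Type A_{7}, Milnor number mu = 7.

The Hessian of f at 0 has rank 1. Corank 1: A-series; mu = 7 gives A_7.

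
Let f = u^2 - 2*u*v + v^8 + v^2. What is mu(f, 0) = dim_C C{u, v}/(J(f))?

The Hessian of f at 0 has rank 1. Corank 1: A-series; mu = 7 gives A_7.

7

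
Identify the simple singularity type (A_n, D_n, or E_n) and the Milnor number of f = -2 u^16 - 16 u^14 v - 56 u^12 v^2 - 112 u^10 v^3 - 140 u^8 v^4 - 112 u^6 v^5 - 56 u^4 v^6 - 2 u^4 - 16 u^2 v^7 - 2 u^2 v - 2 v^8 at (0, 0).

Type D9, Milnor number mu = 9.

The Hessian of f at 0 has rank 0. Corank 2; j^3 = -2*u^2*v has shape L^2 M (L != M), so D-series; mu = 9 gives D_9.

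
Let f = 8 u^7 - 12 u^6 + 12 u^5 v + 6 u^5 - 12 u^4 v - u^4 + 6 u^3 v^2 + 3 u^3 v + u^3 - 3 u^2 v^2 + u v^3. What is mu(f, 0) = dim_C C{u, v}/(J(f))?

The Hessian of f at 0 has rank 0. Corank 2; j^3 = u^3 is a perfect cube, so E-series; the 4-jet and mu = 7 give E_7.

7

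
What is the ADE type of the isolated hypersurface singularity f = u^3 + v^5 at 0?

E_8

The Hessian of f at 0 has rank 0. Corank 2; j^3 = u^3 is a perfect cube, so E-series; the 5-jet and mu = 8 give E_8.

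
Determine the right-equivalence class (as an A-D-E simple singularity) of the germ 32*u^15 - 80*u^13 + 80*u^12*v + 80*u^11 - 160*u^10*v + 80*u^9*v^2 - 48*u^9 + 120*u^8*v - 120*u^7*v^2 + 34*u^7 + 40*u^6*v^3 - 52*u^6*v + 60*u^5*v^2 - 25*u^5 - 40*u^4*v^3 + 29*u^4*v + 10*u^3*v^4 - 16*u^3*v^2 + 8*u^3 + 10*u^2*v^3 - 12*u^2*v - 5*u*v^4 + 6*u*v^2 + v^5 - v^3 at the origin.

E_{8}

The Hessian of f at 0 is [[0, 0], [0, 0]] with rank 0, so corank 2. A Groebner basis of the Jacobian ideal J(f) in C{u,v} is {-20*u^2 + u*v^3 + 20*u*v - 5*v^2, -32*u^2 + 32*u*v + v^4 - 8*v^2, u^3 - 3*u*v^2/4 + v^3/4, u^2*v - u*v^2 + v^3/4}; counting standard monomials gives mu = 8. Corank 2; j^3 = (2*u - v)^3 is a perfect cube, so E-series; the 5-jet and mu = 8 give E_8.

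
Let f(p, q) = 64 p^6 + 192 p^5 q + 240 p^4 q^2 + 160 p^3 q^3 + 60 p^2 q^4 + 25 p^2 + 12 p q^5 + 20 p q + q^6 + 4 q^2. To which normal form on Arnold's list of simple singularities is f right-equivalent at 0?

The Hessian of f at 0 has rank 1. Corank 1: A-series; mu = 5 gives A_5.

A5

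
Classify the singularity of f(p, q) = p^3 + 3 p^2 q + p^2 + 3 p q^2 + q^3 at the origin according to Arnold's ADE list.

A_{2}

The Hessian of f at 0 has rank 1. Corank 1: A-series; mu = 2 gives A_2.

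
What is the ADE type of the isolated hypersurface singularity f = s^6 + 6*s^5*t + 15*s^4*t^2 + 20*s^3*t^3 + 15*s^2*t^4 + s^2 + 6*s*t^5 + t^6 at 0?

A_5

The Hessian of f at 0 has rank 1. Corank 1: A-series; mu = 5 gives A_5.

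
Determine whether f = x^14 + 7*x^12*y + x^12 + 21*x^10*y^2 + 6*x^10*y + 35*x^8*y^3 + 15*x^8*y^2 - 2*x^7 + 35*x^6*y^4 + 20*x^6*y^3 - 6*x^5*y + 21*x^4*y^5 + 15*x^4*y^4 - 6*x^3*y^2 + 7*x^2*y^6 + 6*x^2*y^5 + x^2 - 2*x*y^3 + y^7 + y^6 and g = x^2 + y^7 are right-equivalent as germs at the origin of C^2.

Yes.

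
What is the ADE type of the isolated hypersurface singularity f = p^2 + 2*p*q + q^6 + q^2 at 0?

A_5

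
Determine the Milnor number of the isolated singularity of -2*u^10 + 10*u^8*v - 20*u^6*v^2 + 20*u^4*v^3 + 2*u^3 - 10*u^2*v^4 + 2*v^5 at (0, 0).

8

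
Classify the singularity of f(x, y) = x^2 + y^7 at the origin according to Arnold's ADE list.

The Hessian of f at 0 is [[2, 0], [0, 0]] with rank 1, so corank 1. A Groebner basis of the Jacobian ideal J(f) in C{x,y} is {y^6, x}; counting standard monomials gives mu = 6. Corank 1: A-series; mu = 6 gives A_6.

A_{6}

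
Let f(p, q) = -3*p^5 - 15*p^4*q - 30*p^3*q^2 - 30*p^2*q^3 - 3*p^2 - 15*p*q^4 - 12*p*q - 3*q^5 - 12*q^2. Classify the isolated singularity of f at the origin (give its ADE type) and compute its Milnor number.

The Hessian of f at 0 is [[-6, -12], [-12, -24]] with rank 1, so corank 1. A Groebner basis of the Jacobian ideal J(f) in C{p,q} is {q^4, p + 2*q}; counting standard monomials gives mu = 4. Corank 1: A-series; mu = 4 gives A_4.

Type A4, Milnor number mu = 4.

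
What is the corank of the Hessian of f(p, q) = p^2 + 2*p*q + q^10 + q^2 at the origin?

The Hessian at 0 is [[2, 2], [2, 2]] of rank 1; hence corank 1.

1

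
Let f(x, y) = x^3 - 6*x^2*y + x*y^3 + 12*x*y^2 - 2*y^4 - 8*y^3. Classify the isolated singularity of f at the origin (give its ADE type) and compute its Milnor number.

The Hessian of f at 0 has rank 0. Corank 2; j^3 = (x - 2*y)^3 is a perfect cube, so E-series; the 4-jet and mu = 7 give E_7.

Type E7, Milnor number mu = 7.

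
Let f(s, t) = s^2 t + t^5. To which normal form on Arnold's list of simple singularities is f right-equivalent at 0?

D6

The Hessian of f at 0 is [[0, 0], [0, 0]] with rank 0, so corank 2. A Groebner basis of the Jacobian ideal J(f) in C{s,t} is {s^2/5 + t^4, s^3, s*t}; counting standard monomials gives mu = 6. Corank 2; j^3 = s^2*t has shape L^2 M (L != M), so D-series; mu = 6 gives D_6.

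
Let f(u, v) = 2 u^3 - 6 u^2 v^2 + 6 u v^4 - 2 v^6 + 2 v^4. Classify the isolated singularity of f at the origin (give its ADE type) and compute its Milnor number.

Type E_6, Milnor number mu = 6.

The Hessian of f at 0 has rank 0. Corank 2; j^3 = 2*u^3 is a perfect cube, so E-series; the 4-jet and mu = 6 give E_6.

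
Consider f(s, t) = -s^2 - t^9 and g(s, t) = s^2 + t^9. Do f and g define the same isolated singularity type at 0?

Yes.

The Hessian of f at 0 has rank 1. Corank 1: A-series; mu = 8 gives A_8. The Hessian of g at 0 has rank 1. Corank 1: A-series; mu = 8 gives A_8. Both have type A_8, hence right-equivalent.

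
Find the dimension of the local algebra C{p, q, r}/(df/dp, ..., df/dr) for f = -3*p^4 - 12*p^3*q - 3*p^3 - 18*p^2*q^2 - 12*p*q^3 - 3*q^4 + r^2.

6

The Hessian of f at 0 has rank 1. Corank 2; j^3 = -3*p^3 is a perfect cube, so E-series; the 4-jet and mu = 6 give E_6.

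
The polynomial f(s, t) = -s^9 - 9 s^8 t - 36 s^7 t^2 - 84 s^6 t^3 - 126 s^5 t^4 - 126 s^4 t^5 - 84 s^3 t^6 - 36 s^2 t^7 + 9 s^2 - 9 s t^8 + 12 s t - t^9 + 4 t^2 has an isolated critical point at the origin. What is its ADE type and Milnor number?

Type A8, Milnor number mu = 8.

The Hessian of f at 0 has rank 1. Corank 1: A-series; mu = 8 gives A_8.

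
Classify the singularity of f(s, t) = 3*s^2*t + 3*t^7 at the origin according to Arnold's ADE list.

D_8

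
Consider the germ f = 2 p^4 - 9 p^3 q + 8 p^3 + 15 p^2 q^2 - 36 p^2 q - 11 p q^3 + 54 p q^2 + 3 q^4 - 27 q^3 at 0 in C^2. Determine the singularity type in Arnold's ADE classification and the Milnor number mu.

Type E_7, Milnor number mu = 7.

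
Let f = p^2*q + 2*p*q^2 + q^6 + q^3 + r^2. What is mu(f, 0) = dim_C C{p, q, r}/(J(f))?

The Hessian of f at 0 is [[0, 0, 0], [0, 0, 0], [0, 0, 2]] with rank 1, so corank 2. A Groebner basis of the Jacobian ideal J(f) in C{p,q,r} is {p^2/6 + q^5 - q^2/6, p^3 + q^3, p*q + q^2, r}; counting standard monomials gives mu = 7. Corank 2; j^3 = q*(p + q)^2 has shape L^2 M (L != M), so D-series; mu = 7 gives D_7.

7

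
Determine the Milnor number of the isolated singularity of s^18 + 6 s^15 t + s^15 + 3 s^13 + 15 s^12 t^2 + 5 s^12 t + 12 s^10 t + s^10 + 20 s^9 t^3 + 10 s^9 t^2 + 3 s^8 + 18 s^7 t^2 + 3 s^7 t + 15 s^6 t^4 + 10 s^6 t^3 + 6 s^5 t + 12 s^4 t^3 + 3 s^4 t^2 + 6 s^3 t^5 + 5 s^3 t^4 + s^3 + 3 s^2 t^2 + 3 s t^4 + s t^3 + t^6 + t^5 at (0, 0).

7

The Hessian of f at 0 is [[0, 0], [0, 0]] with rank 0, so corank 2. A Groebner basis of the Jacobian ideal J(f) in C{s,t} is {-s^2 + t^4 - t^3/3, s^3, s^2*t + s^2/3 + t^3/9, s^2 + s*t^2 + t^3/3}; counting standard monomials gives mu = 7. Corank 2; j^3 = s^3 is a perfect cube, so E-series; the 4-jet and mu = 7 give E_7.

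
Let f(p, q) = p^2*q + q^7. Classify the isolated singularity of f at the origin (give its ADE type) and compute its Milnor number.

Type D_{8}, Milnor number mu = 8.

The Hessian of f at 0 is [[0, 0], [0, 0]] with rank 0, so corank 2. A Groebner basis of the Jacobian ideal J(f) in C{p,q} is {p^2/7 + q^6, p^3, p*q}; counting standard monomials gives mu = 8. Corank 2; j^3 = p^2*q has shape L^2 M (L != M), so D-series; mu = 8 gives D_8.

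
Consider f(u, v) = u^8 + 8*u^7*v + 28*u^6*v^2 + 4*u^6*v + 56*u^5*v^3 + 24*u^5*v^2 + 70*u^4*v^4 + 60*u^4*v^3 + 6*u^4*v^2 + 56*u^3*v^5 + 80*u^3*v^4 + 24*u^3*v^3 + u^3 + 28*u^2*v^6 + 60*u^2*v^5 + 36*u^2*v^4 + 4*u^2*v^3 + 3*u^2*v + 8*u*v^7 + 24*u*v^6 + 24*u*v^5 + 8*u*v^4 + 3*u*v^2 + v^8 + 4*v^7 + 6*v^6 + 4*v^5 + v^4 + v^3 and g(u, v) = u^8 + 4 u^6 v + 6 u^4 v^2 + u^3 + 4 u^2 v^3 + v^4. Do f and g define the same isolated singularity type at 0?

The Hessian of f at 0 has rank 0. Corank 2; j^3 = (u + v)^3 is a perfect cube, so E-series; the 4-jet and mu = 6 give E_6. The Hessian of g at 0 has rank 0. Corank 2; j^3 = u^3 is a perfect cube, so E-series; the 4-jet and mu = 6 give E_6. Both have type E_6, hence right-equivalent.

Yes.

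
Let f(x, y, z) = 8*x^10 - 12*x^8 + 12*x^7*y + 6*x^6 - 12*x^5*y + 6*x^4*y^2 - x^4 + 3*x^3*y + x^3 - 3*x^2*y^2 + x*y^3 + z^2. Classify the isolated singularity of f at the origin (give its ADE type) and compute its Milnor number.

Type E_{7}, Milnor number mu = 7.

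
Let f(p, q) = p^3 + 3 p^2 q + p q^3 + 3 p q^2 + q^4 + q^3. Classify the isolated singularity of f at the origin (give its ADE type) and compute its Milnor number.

The Hessian of f at 0 is [[0, 0], [0, 0]] with rank 0, so corank 2. A Groebner basis of the Jacobian ideal J(f) in C{p,q} is {p^3 + 3*p^2*q + 6*p^2 + 12*p*q + 6*q^2, -3*p^2 + p*q^2 - 6*p*q - 3*q^2, 3*p^2 + 6*p*q + q^3 + 3*q^2}; counting standard monomials gives mu = 7. Corank 2; j^3 = (p + q)^3 is a perfect cube, so E-series; the 4-jet and mu = 7 give E_7.

Type E_{7}, Milnor number mu = 7.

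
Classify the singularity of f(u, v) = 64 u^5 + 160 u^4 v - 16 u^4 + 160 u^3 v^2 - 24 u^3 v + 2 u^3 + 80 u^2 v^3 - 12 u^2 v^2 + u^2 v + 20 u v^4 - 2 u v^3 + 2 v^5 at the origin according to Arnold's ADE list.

D_6

The Hessian of f at 0 has rank 0. Corank 2; j^3 = u^2*(2*u + v) has shape L^2 M (L != M), so D-series; mu = 6 gives D_6.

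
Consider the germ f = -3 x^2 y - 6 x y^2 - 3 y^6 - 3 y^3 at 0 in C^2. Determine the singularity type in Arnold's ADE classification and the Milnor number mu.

Type D_7, Milnor number mu = 7.

The Hessian of f at 0 has rank 0. Corank 2; j^3 = -3*y*(x + y)^2 has shape L^2 M (L != M), so D-series; mu = 7 gives D_7.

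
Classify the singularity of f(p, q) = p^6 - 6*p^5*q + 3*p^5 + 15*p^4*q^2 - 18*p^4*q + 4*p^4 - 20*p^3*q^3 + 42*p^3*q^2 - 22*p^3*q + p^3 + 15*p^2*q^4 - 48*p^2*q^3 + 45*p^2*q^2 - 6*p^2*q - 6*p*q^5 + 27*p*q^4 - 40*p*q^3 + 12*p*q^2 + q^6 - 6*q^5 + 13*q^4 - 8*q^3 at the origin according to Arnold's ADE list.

E_{6}

The Hessian of f at 0 has rank 0. Corank 2; j^3 = (p - 2*q)^3 is a perfect cube, so E-series; the 4-jet and mu = 6 give E_6.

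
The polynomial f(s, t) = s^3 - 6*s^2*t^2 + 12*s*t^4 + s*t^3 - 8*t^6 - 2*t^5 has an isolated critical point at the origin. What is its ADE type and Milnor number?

The Hessian of f at 0 is [[0, 0], [0, 0]] with rank 0, so corank 2. A Groebner basis of the Jacobian ideal J(f) in C{s,t} is {-s^2/4 + t^4 - t^3/12, s^3, s^2*t + s^2/12 + t^3/36, -s^2/2 + s*t^2 - t^3/6}; counting standard monomials gives mu = 7. Corank 2; j^3 = s^3 is a perfect cube, so E-series; the 4-jet and mu = 7 give E_7.

Type E7, Milnor number mu = 7.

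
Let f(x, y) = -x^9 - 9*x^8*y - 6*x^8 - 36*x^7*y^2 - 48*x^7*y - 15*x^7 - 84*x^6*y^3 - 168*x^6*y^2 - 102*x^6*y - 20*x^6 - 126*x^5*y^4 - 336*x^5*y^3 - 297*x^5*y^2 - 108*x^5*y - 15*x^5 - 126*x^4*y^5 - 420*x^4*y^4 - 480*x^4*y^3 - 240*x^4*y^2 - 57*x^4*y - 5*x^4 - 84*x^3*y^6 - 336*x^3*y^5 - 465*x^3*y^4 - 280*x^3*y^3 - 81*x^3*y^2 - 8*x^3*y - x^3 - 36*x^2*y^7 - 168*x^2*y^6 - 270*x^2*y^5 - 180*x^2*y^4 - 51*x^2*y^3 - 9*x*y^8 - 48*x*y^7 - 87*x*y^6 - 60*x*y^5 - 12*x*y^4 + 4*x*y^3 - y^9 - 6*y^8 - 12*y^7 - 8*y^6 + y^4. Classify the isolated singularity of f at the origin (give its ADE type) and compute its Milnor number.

Type E_{6}, Milnor number mu = 6.

The Hessian of f at 0 has rank 0. Corank 2; j^3 = -x^3 is a perfect cube, so E-series; the 4-jet and mu = 6 give E_6.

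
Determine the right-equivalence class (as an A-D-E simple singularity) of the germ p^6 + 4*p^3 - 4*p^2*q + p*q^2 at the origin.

D_{7}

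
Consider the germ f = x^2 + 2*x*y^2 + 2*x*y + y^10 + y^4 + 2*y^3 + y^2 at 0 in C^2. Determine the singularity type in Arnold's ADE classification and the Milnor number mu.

Type A_9, Milnor number mu = 9.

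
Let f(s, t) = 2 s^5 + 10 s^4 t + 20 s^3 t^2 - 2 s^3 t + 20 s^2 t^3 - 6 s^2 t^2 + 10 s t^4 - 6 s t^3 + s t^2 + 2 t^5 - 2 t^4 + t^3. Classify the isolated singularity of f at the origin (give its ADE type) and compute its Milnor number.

Type D_{6}, Milnor number mu = 6.

The Hessian of f at 0 has rank 0. Corank 2; j^3 = t^2*(s + t) has shape L^2 M (L != M), so D-series; mu = 6 gives D_6.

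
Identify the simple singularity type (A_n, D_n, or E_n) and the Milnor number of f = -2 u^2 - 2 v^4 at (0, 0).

Type A3, Milnor number mu = 3.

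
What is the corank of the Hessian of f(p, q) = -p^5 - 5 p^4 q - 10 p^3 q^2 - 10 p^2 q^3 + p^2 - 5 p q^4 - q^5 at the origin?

Hessian at 0 has rank 1.

1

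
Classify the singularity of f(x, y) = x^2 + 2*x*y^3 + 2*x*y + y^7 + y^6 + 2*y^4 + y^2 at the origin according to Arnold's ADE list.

The Hessian of f at 0 is [[2, 2], [2, 2]] with rank 1, so corank 1. A Groebner basis of the Jacobian ideal J(f) in C{x,y} is {x + y^3 + y, x^2 + 2*x*y + y^2}; counting standard monomials gives mu = 6. Corank 1: A-series; mu = 6 gives A_6.

A_{6}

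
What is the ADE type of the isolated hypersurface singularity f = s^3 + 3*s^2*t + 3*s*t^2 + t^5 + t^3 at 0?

E8

The Hessian of f at 0 has rank 0. Corank 2; j^3 = (s + t)^3 is a perfect cube, so E-series; the 5-jet and mu = 8 give E_8.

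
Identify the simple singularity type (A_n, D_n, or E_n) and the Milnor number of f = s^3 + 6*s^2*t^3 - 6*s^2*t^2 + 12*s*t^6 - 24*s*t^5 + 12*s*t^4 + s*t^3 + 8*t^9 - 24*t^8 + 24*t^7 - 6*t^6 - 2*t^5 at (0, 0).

Type E7, Milnor number mu = 7.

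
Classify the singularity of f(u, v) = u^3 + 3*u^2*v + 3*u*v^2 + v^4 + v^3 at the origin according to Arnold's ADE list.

The Hessian of f at 0 has rank 0. Corank 2; j^3 = (u + v)^3 is a perfect cube, so E-series; the 4-jet and mu = 6 give E_6.

E6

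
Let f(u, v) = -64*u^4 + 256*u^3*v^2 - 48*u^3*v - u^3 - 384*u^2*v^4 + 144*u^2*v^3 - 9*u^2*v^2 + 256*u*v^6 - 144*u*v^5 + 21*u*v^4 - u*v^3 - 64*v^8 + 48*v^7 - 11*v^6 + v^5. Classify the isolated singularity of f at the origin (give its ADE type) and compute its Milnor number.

The Hessian of f at 0 has rank 0. Corank 2; j^3 = -u^3 is a perfect cube, so E-series; the 4-jet and mu = 7 give E_7.

Type E_{7}, Milnor number mu = 7.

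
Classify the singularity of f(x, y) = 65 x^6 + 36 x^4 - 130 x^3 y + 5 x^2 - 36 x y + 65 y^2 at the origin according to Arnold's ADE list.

The Hessian of f at 0 has rank 2. Corank 0: nondegenerate Morse point, so A_1.

A_{1}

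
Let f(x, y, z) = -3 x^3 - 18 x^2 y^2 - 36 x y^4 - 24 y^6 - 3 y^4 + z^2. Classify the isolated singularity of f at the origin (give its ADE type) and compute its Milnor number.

Type E_{6}, Milnor number mu = 6.

The Hessian of f at 0 has rank 1. Corank 2; j^3 = -3*x^3 is a perfect cube, so E-series; the 4-jet and mu = 6 give E_6.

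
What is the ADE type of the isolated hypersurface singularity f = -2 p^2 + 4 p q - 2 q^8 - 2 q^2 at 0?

The Hessian of f at 0 has rank 1. Corank 1: A-series; mu = 7 gives A_7.

A7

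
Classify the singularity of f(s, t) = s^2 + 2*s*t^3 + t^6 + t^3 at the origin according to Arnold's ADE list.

A2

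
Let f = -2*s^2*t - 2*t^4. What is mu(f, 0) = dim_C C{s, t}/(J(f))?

5

The Hessian of f at 0 has rank 0. Corank 2; j^3 = -2*s^2*t has shape L^2 M (L != M), so D-series; mu = 5 gives D_5.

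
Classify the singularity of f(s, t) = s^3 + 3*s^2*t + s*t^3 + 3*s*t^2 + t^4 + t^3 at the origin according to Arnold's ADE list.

The Hessian of f at 0 is [[0, 0], [0, 0]] with rank 0, so corank 2. A Groebner basis of the Jacobian ideal J(f) in C{s,t} is {s^3 + 3*s^2*t + 6*s^2 + 12*s*t + 6*t^2, -3*s^2 + s*t^2 - 6*s*t - 3*t^2, 3*s^2 + 6*s*t + t^3 + 3*t^2}; counting standard monomials gives mu = 7. Corank 2; j^3 = (s + t)^3 is a perfect cube, so E-series; the 4-jet and mu = 7 give E_7.

E_{7}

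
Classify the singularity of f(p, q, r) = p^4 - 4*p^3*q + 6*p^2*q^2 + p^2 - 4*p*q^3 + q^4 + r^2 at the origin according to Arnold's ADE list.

A3

The Hessian of f at 0 is [[2, 0, 0], [0, 0, 0], [0, 0, 2]] with rank 2, so corank 1. A Groebner basis of the Jacobian ideal J(f) in C{p,q,r} is {q^3, p, r}; counting standard monomials gives mu = 3. Corank 1: A-series; mu = 3 gives A_3.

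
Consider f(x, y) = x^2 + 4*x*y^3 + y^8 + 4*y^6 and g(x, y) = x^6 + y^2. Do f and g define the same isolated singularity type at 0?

No.

The Hessian of f at 0 is [[2, 0], [0, 0]] with rank 1, so corank 1. A Groebner basis of the Jacobian ideal J(f) in C{x,y} is {x^3, x^2*y, x/2 + y^3}; counting standard monomials gives mu = 7. Corank 1: A-series; mu = 7 gives A_7. The Hessian of g at 0 is [[0, 0], [0, 2]] with rank 1, so corank 1. A Groebner basis of the Jacobian ideal J(g) in C{x,y} is {x^5, y}; counting standard monomials gives mu = 5. Corank 1: A-series; mu = 5 gives A_5. f is A_7 but g is A_5, hence not right-equivalent.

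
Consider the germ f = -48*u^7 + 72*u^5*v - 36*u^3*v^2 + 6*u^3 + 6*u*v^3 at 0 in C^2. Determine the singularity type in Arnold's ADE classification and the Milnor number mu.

The Hessian of f at 0 has rank 0. Corank 2; j^3 = 6*u^3 is a perfect cube, so E-series; the 4-jet and mu = 7 give E_7.

Type E_{7}, Milnor number mu = 7.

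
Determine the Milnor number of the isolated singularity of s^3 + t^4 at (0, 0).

The Hessian of f at 0 is [[0, 0], [0, 0]] with rank 0, so corank 2. A Groebner basis of the Jacobian ideal J(f) in C{s,t} is {t^3, s^2}; counting standard monomials gives mu = 6. Corank 2; j^3 = s^3 is a perfect cube, so E-series; the 4-jet and mu = 6 give E_6.

6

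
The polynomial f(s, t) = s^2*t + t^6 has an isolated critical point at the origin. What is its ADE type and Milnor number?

Type D_{7}, Milnor number mu = 7.

The Hessian of f at 0 has rank 0. Corank 2; j^3 = s^2*t has shape L^2 M (L != M), so D-series; mu = 7 gives D_7.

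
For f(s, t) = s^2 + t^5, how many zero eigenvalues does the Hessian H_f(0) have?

The Hessian at 0 is [[2, 0], [0, 0]] of rank 1; hence corank 1.

1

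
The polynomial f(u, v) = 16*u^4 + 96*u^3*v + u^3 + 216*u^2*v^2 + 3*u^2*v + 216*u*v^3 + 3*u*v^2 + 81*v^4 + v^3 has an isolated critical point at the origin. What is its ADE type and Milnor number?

Type E_{6}, Milnor number mu = 6.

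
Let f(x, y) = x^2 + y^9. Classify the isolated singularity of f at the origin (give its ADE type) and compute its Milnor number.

Type A_{8}, Milnor number mu = 8.

The Hessian of f at 0 has rank 1. Corank 1: A-series; mu = 8 gives A_8.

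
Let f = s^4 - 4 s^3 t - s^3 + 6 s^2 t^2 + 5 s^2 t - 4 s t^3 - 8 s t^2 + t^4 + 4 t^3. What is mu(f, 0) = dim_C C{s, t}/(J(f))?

5

The Hessian of f at 0 is [[0, 0], [0, 0]] with rank 0, so corank 2. A Groebner basis of the Jacobian ideal J(f) in C{s,t} is {s*t^2 + s*t/2 - t^2, s*t/4 + t^3 - t^2/2, s^2 - 3*s*t + 2*t^2}; counting standard monomials gives mu = 5. Corank 2; j^3 = -(s - 2*t)^2*(s - t) has shape L^2 M (L != M), so D-series; mu = 5 gives D_5.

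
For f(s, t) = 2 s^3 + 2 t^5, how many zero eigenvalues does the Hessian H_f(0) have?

2

The Hessian at 0 is [[0, 0], [0, 0]] of rank 0; hence corank 2.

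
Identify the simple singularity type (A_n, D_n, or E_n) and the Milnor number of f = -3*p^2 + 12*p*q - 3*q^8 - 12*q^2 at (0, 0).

Type A7, Milnor number mu = 7.

The Hessian of f at 0 is [[-6, 12], [12, -24]] with rank 1, so corank 1. A Groebner basis of the Jacobian ideal J(f) in C{p,q} is {q^7, p - 2*q}; counting standard monomials gives mu = 7. Corank 1: A-series; mu = 7 gives A_7.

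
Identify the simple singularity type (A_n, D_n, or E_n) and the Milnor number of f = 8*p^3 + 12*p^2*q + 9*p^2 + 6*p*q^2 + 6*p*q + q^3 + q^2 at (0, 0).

The Hessian of f at 0 has rank 1. Corank 1: A-series; mu = 2 gives A_2.

Type A_{2}, Milnor number mu = 2.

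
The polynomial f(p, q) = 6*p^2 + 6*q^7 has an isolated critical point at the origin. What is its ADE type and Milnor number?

Type A6, Milnor number mu = 6.

The Hessian of f at 0 has rank 1. Corank 1: A-series; mu = 6 gives A_6.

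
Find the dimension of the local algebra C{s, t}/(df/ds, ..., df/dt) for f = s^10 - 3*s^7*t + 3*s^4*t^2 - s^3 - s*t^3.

7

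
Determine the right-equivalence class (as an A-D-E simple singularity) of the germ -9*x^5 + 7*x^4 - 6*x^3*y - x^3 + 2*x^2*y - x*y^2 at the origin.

D5

The Hessian of f at 0 is [[0, 0], [0, 0]] with rank 0, so corank 2. A Groebner basis of the Jacobian ideal J(f) in C{x,y} is {x*y^2 + x*y - y^2, x*y + y^3 - y^2, x^2 + 2*x*y - 3*y^2}; counting standard monomials gives mu = 5. Corank 2; j^3 = -x*(x - y)^2 has shape L^2 M (L != M), so D-series; mu = 5 gives D_5.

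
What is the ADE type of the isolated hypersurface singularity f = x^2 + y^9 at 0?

The Hessian of f at 0 has rank 1. Corank 1: A-series; mu = 8 gives A_8.

A_{8}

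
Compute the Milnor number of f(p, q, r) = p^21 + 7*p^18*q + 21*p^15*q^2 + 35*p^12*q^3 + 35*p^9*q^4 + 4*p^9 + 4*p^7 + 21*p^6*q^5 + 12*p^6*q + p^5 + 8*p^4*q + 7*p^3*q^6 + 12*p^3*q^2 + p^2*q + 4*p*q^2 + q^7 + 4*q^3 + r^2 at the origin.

8

The Hessian of f at 0 has rank 1. Corank 2; j^3 = q*(p + 2*q)^2 has shape L^2 M (L != M), so D-series; mu = 8 gives D_8.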